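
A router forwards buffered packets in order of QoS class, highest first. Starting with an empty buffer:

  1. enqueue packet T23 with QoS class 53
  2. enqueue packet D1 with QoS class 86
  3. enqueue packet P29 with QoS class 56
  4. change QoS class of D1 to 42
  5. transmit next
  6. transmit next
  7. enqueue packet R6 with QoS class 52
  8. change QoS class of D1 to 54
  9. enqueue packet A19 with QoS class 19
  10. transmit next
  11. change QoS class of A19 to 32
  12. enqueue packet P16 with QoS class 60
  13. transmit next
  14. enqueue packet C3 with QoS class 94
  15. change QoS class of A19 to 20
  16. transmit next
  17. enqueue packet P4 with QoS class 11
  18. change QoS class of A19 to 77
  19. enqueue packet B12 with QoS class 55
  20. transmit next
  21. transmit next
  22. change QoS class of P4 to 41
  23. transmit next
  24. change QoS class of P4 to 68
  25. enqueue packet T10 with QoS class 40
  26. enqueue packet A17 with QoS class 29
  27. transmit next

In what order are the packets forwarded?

add T23 (QoS class 53) → {T23:53}
add D1 (QoS class 86) → {D1:86, T23:53}
add P29 (QoS class 56) → {D1:86, P29:56, T23:53}
update D1 to QoS class 42 → {P29:56, T23:53, D1:42}
transmit next → P29; now {T23:53, D1:42}
transmit next → T23; now {D1:42}
add R6 (QoS class 52) → {R6:52, D1:42}
update D1 to QoS class 54 → {D1:54, R6:52}
add A19 (QoS class 19) → {D1:54, R6:52, A19:19}
transmit next → D1; now {R6:52, A19:19}
update A19 to QoS class 32 → {R6:52, A19:32}
add P16 (QoS class 60) → {P16:60, R6:52, A19:32}
transmit next → P16; now {R6:52, A19:32}
add C3 (QoS class 94) → {C3:94, R6:52, A19:32}
update A19 to QoS class 20 → {C3:94, R6:52, A19:20}
transmit next → C3; now {R6:52, A19:20}
add P4 (QoS class 11) → {R6:52, A19:20, P4:11}
update A19 to QoS class 77 → {A19:77, R6:52, P4:11}
add B12 (QoS class 55) → {A19:77, B12:55, R6:52, P4:11}
transmit next → A19; now {B12:55, R6:52, P4:11}
transmit next → B12; now {R6:52, P4:11}
update P4 to QoS class 41 → {R6:52, P4:41}
transmit next → R6; now {P4:41}
update P4 to QoS class 68 → {P4:68}
add T10 (QoS class 40) → {P4:68, T10:40}
add A17 (QoS class 29) → {P4:68, T10:40, A17:29}
transmit next → P4; now {T10:40, A17:29}

P29, T23, D1, P16, C3, A19, B12, R6, P4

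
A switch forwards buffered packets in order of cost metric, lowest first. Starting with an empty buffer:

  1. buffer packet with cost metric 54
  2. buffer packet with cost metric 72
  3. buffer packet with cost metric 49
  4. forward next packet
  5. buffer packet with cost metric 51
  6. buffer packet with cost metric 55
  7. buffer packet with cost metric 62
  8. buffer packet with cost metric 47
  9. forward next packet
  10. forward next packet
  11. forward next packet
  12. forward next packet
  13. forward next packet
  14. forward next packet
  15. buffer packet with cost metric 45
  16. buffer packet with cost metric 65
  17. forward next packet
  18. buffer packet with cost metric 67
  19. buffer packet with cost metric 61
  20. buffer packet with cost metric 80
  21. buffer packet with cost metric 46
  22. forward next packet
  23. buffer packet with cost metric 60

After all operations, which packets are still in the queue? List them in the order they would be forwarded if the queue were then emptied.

60, 61, 65, 67, 80

insert 54 → {54}
insert 72 → {54, 72}
insert 49 → {49, 54, 72}
forward next packet → 49; now {54, 72}
insert 51 → {51, 54, 72}
insert 55 → {51, 54, 55, 72}
insert 62 → {51, 54, 55, 62, 72}
insert 47 → {47, 51, 54, 55, 62, 72}
forward next packet → 47; now {51, 54, 55, 62, 72}
forward next packet → 51; now {54, 55, 62, 72}
forward next packet → 54; now {55, 62, 72}
forward next packet → 55; now {62, 72}
forward next packet → 62; now {72}
forward next packet → 72; now {}
insert 45 → {45}
insert 65 → {45, 65}
forward next packet → 45; now {65}
insert 67 → {65, 67}
insert 61 → {61, 65, 67}
insert 80 → {61, 65, 67, 80}
insert 46 → {46, 61, 65, 67, 80}
forward next packet → 46; now {61, 65, 67, 80}
insert 60 → {60, 61, 65, 67, 80}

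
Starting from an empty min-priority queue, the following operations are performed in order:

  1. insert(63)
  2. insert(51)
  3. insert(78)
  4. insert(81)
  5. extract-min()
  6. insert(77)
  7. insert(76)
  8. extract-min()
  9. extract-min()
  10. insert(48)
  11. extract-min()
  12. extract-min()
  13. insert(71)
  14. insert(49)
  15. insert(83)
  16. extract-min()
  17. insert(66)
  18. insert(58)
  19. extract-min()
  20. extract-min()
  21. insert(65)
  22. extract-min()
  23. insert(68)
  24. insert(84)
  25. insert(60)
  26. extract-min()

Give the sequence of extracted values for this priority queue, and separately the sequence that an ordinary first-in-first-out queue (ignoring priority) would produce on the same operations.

insert 63 → {63}
insert 51 → {51, 63}
insert 78 → {51, 63, 78}
insert 81 → {51, 63, 78, 81}
extract-min → 51; now {63, 78, 81}
insert 77 → {63, 77, 78, 81}
insert 76 → {63, 76, 77, 78, 81}
extract-min → 63; now {76, 77, 78, 81}
extract-min → 76; now {77, 78, 81}
insert 48 → {48, 77, 78, 81}
extract-min → 48; now {77, 78, 81}
extract-min → 77; now {78, 81}
insert 71 → {71, 78, 81}
insert 49 → {49, 71, 78, 81}
insert 83 → {49, 71, 78, 81, 83}
extract-min → 49; now {71, 78, 81, 83}
insert 66 → {66, 71, 78, 81, 83}
insert 58 → {58, 66, 71, 78, 81, 83}
extract-min → 58; now {66, 71, 78, 81, 83}
extract-min → 66; now {71, 78, 81, 83}
insert 65 → {65, 71, 78, 81, 83}
extract-min → 65; now {71, 78, 81, 83}
insert 68 → {68, 71, 78, 81, 83}
insert 84 → {68, 71, 78, 81, 83, 84}
insert 60 → {60, 68, 71, 78, 81, 83, 84}
extract-min → 60; now {68, 71, 78, 81, 83, 84}

priority queue: 51, 63, 76, 48, 77, 49, 58, 66, 65, 60; FIFO queue: [63, 51, 78, 81, 77, 76, 48, 71, 49, 83]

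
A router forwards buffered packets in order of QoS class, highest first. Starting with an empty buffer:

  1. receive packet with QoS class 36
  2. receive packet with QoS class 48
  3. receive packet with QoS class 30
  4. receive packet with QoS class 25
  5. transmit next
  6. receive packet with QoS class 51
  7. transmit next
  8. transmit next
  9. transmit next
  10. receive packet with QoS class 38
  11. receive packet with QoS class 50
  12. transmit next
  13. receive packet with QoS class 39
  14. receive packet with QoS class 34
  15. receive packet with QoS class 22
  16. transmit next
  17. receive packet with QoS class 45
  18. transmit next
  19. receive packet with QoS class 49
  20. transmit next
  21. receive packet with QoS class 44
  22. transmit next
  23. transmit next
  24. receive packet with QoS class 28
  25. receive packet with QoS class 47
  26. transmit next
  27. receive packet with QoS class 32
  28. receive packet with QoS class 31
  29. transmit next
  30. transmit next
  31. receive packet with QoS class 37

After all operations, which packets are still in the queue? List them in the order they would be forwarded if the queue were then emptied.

insert 36 → {36}
insert 48 → {48, 36}
insert 30 → {48, 36, 30}
insert 25 → {48, 36, 30, 25}
transmit next → 48; now {36, 30, 25}
insert 51 → {51, 36, 30, 25}
transmit next → 51; now {36, 30, 25}
transmit next → 36; now {30, 25}
transmit next → 30; now {25}
insert 38 → {38, 25}
insert 50 → {50, 38, 25}
transmit next → 50; now {38, 25}
insert 39 → {39, 38, 25}
insert 34 → {39, 38, 34, 25}
insert 22 → {39, 38, 34, 25, 22}
transmit next → 39; now {38, 34, 25, 22}
insert 45 → {45, 38, 34, 25, 22}
transmit next → 45; now {38, 34, 25, 22}
insert 49 → {49, 38, 34, 25, 22}
transmit next → 49; now {38, 34, 25, 22}
insert 44 → {44, 38, 34, 25, 22}
transmit next → 44; now {38, 34, 25, 22}
transmit next → 38; now {34, 25, 22}
insert 28 → {34, 28, 25, 22}
insert 47 → {47, 34, 28, 25, 22}
transmit next → 47; now {34, 28, 25, 22}
insert 32 → {34, 32, 28, 25, 22}
insert 31 → {34, 32, 31, 28, 25, 22}
transmit next → 34; now {32, 31, 28, 25, 22}
transmit next → 32; now {31, 28, 25, 22}
insert 37 → {37, 31, 28, 25, 22}

[37, 31, 28, 25, 22]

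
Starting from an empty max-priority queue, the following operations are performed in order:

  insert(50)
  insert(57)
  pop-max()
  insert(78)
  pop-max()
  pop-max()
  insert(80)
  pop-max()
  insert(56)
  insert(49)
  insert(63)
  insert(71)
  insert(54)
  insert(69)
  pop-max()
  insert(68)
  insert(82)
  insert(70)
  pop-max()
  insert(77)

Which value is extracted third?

50

insert 50 → {50}
insert 57 → {57, 50}
pop-max → 57; now {50}
insert 78 → {78, 50}
pop-max → 78; now {50}
pop-max → 50; now {}
insert 80 → {80}
pop-max → 80; now {}
insert 56 → {56}
insert 49 → {56, 49}
insert 63 → {63, 56, 49}
insert 71 → {71, 63, 56, 49}
insert 54 → {71, 63, 56, 54, 49}
insert 69 → {71, 69, 63, 56, 54, 49}
pop-max → 71; now {69, 63, 56, 54, 49}
insert 68 → {69, 68, 63, 56, 54, 49}
insert 82 → {82, 69, 68, 63, 56, 54, 49}
insert 70 → {82, 70, 69, 68, 63, 56, 54, 49}
pop-max → 82; now {70, 69, 68, 63, 56, 54, 49}
insert 77 → {77, 70, 69, 68, 63, 56, 54, 49}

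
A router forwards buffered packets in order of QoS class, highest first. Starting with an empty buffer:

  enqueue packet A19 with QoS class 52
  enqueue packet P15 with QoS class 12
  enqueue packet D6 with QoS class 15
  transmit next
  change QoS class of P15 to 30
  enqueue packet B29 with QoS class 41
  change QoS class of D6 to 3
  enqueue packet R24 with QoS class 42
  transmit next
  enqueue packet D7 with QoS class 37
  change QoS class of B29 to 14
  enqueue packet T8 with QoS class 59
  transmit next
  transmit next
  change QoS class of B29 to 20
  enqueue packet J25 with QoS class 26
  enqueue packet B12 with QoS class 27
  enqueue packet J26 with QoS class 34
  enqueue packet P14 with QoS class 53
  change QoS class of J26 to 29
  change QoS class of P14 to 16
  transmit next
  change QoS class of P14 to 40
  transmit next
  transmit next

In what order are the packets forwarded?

add A19 (QoS class 52) → {A19:52}
add P15 (QoS class 12) → {A19:52, P15:12}
add D6 (QoS class 15) → {A19:52, D6:15, P15:12}
transmit next → A19; now {D6:15, P15:12}
update P15 to QoS class 30 → {P15:30, D6:15}
add B29 (QoS class 41) → {B29:41, P15:30, D6:15}
update D6 to QoS class 3 → {B29:41, P15:30, D6:3}
add R24 (QoS class 42) → {R24:42, B29:41, P15:30, D6:3}
transmit next → R24; now {B29:41, P15:30, D6:3}
add D7 (QoS class 37) → {B29:41, D7:37, P15:30, D6:3}
update B29 to QoS class 14 → {D7:37, P15:30, B29:14, D6:3}
add T8 (QoS class 59) → {T8:59, D7:37, P15:30, B29:14, D6:3}
transmit next → T8; now {D7:37, P15:30, B29:14, D6:3}
transmit next → D7; now {P15:30, B29:14, D6:3}
update B29 to QoS class 20 → {P15:30, B29:20, D6:3}
add J25 (QoS class 26) → {P15:30, J25:26, B29:20, D6:3}
add B12 (QoS class 27) → {P15:30, B12:27, J25:26, B29:20, D6:3}
add J26 (QoS class 34) → {J26:34, P15:30, B12:27, J25:26, B29:20, D6:3}
add P14 (QoS class 53) → {P14:53, J26:34, P15:30, B12:27, J25:26, B29:20, D6:3}
update J26 to QoS class 29 → {P14:53, P15:30, J26:29, B12:27, J25:26, B29:20, D6:3}
update P14 to QoS class 16 → {P15:30, J26:29, B12:27, J25:26, B29:20, P14:16, D6:3}
transmit next → P15; now {J26:29, B12:27, J25:26, B29:20, P14:16, D6:3}
update P14 to QoS class 40 → {P14:40, J26:29, B12:27, J25:26, B29:20, D6:3}
transmit next → P14; now {J26:29, B12:27, J25:26, B29:20, D6:3}
transmit next → J26; now {B12:27, J25:26, B29:20, D6:3}

A19 → R24 → T8 → D7 → P15 → P14 → J26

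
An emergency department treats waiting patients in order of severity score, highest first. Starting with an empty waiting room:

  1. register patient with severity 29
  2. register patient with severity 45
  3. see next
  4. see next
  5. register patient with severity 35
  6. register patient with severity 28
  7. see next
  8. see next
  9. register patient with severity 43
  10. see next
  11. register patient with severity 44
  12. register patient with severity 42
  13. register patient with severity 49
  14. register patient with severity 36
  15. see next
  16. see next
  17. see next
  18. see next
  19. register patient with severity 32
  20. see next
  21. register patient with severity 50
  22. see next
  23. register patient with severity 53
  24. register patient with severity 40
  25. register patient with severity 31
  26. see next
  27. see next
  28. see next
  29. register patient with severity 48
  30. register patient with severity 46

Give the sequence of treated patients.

insert 29 → {29}
insert 45 → {45, 29}
see next → 45; now {29}
see next → 29; now {}
insert 35 → {35}
insert 28 → {35, 28}
see next → 35; now {28}
see next → 28; now {}
insert 43 → {43}
see next → 43; now {}
insert 44 → {44}
insert 42 → {44, 42}
insert 49 → {49, 44, 42}
insert 36 → {49, 44, 42, 36}
see next → 49; now {44, 42, 36}
see next → 44; now {42, 36}
see next → 42; now {36}
see next → 36; now {}
insert 32 → {32}
see next → 32; now {}
insert 50 → {50}
see next → 50; now {}
insert 53 → {53}
insert 40 → {53, 40}
insert 31 → {53, 40, 31}
see next → 53; now {40, 31}
see next → 40; now {31}
see next → 31; now {}
insert 48 → {48}
insert 46 → {48, 46}

[45, 29, 35, 28, 43, 49, 44, 42, 36, 32, 50, 53, 40, 31]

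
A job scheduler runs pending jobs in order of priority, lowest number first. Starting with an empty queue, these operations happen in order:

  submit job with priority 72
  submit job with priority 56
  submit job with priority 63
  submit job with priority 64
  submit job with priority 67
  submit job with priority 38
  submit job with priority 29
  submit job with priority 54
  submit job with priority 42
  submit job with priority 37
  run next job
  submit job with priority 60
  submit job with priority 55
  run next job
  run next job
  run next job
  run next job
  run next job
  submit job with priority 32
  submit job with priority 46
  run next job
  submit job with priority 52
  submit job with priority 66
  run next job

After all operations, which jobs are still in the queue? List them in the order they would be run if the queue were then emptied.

insert 72 → {72}
insert 56 → {56, 72}
insert 63 → {56, 63, 72}
insert 64 → {56, 63, 64, 72}
insert 67 → {56, 63, 64, 67, 72}
insert 38 → {38, 56, 63, 64, 67, 72}
insert 29 → {29, 38, 56, 63, 64, 67, 72}
insert 54 → {29, 38, 54, 56, 63, 64, 67, 72}
insert 42 → {29, 38, 42, 54, 56, 63, 64, 67, 72}
insert 37 → {29, 37, 38, 42, 54, 56, 63, 64, 67, 72}
run next job → 29; now {37, 38, 42, 54, 56, 63, 64, 67, 72}
insert 60 → {37, 38, 42, 54, 56, 60, 63, 64, 67, 72}
insert 55 → {37, 38, 42, 54, 55, 56, 60, 63, 64, 67, 72}
run next job → 37; now {38, 42, 54, 55, 56, 60, 63, 64, 67, 72}
run next job → 38; now {42, 54, 55, 56, 60, 63, 64, 67, 72}
run next job → 42; now {54, 55, 56, 60, 63, 64, 67, 72}
run next job → 54; now {55, 56, 60, 63, 64, 67, 72}
run next job → 55; now {56, 60, 63, 64, 67, 72}
insert 32 → {32, 56, 60, 63, 64, 67, 72}
insert 46 → {32, 46, 56, 60, 63, 64, 67, 72}
run next job → 32; now {46, 56, 60, 63, 64, 67, 72}
insert 52 → {46, 52, 56, 60, 63, 64, 67, 72}
insert 66 → {46, 52, 56, 60, 63, 64, 66, 67, 72}
run next job → 46; now {52, 56, 60, 63, 64, 66, 67, 72}

52, 56, 60, 63, 64, 66, 67, 72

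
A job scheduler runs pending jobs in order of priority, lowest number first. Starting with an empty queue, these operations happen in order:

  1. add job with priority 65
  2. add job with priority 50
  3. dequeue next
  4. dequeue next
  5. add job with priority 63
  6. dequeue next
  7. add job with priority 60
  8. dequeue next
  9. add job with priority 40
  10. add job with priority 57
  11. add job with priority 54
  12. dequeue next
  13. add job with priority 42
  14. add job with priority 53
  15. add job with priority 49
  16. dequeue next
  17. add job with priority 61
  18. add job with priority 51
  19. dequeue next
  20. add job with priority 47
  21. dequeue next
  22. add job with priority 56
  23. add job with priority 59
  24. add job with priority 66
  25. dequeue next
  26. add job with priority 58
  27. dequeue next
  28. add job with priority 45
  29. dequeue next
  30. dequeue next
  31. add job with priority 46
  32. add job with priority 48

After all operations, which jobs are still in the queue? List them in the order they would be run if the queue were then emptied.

46 → 48 → 56 → 57 → 58 → 59 → 61 → 66

insert 65 → {65}
insert 50 → {50, 65}
dequeue next → 50; now {65}
dequeue next → 65; now {}
insert 63 → {63}
dequeue next → 63; now {}
insert 60 → {60}
dequeue next → 60; now {}
insert 40 → {40}
insert 57 → {40, 57}
insert 54 → {40, 54, 57}
dequeue next → 40; now {54, 57}
insert 42 → {42, 54, 57}
insert 53 → {42, 53, 54, 57}
insert 49 → {42, 49, 53, 54, 57}
dequeue next → 42; now {49, 53, 54, 57}
insert 61 → {49, 53, 54, 57, 61}
insert 51 → {49, 51, 53, 54, 57, 61}
dequeue next → 49; now {51, 53, 54, 57, 61}
insert 47 → {47, 51, 53, 54, 57, 61}
dequeue next → 47; now {51, 53, 54, 57, 61}
insert 56 → {51, 53, 54, 56, 57, 61}
insert 59 → {51, 53, 54, 56, 57, 59, 61}
insert 66 → {51, 53, 54, 56, 57, 59, 61, 66}
dequeue next → 51; now {53, 54, 56, 57, 59, 61, 66}
insert 58 → {53, 54, 56, 57, 58, 59, 61, 66}
dequeue next → 53; now {54, 56, 57, 58, 59, 61, 66}
insert 45 → {45, 54, 56, 57, 58, 59, 61, 66}
dequeue next → 45; now {54, 56, 57, 58, 59, 61, 66}
dequeue next → 54; now {56, 57, 58, 59, 61, 66}
insert 46 → {46, 56, 57, 58, 59, 61, 66}
insert 48 → {46, 48, 56, 57, 58, 59, 61, 66}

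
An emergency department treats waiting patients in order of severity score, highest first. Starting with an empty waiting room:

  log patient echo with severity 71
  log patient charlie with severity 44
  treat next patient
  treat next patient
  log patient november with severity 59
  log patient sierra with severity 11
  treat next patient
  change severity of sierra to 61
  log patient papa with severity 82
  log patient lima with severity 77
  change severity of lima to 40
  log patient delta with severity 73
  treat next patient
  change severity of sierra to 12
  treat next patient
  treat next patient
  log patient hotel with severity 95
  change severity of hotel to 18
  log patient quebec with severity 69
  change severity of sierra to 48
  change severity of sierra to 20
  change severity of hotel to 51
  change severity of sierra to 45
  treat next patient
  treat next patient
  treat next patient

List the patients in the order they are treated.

add echo (severity 71) → {echo:71}
add charlie (severity 44) → {echo:71, charlie:44}
treat next patient → echo; now {charlie:44}
treat next patient → charlie; now {}
add november (severity 59) → {november:59}
add sierra (severity 11) → {november:59, sierra:11}
treat next patient → november; now {sierra:11}
update sierra to severity 61 → {sierra:61}
add papa (severity 82) → {papa:82, sierra:61}
add lima (severity 77) → {papa:82, lima:77, sierra:61}
update lima to severity 40 → {papa:82, sierra:61, lima:40}
add delta (severity 73) → {papa:82, delta:73, sierra:61, lima:40}
treat next patient → papa; now {delta:73, sierra:61, lima:40}
update sierra to severity 12 → {delta:73, lima:40, sierra:12}
treat next patient → delta; now {lima:40, sierra:12}
treat next patient → lima; now {sierra:12}
add hotel (severity 95) → {hotel:95, sierra:12}
update hotel to severity 18 → {hotel:18, sierra:12}
add quebec (severity 69) → {quebec:69, hotel:18, sierra:12}
update sierra to severity 48 → {quebec:69, sierra:48, hotel:18}
update sierra to severity 20 → {quebec:69, sierra:20, hotel:18}
update hotel to severity 51 → {quebec:69, hotel:51, sierra:20}
update sierra to severity 45 → {quebec:69, hotel:51, sierra:45}
treat next patient → quebec; now {hotel:51, sierra:45}
treat next patient → hotel; now {sierra:45}
treat next patient → sierra; now {}

[echo, charlie, november, papa, delta, lima, quebec, hotel, sierra]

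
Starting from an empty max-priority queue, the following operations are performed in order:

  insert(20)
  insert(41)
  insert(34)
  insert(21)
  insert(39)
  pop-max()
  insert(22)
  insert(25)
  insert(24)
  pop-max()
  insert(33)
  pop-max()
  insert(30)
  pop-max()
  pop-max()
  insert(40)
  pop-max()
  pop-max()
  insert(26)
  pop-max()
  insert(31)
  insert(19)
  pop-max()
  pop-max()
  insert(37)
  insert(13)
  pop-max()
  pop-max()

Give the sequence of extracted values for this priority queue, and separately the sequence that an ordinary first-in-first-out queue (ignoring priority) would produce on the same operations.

priority queue: 41 → 39 → 34 → 33 → 30 → 40 → 25 → 26 → 31 → 24 → 37 → 22; FIFO queue: 20 → 41 → 34 → 21 → 39 → 22 → 25 → 24 → 33 → 30 → 40 → 26

insert 20 → {20}
insert 41 → {41, 20}
insert 34 → {41, 34, 20}
insert 21 → {41, 34, 21, 20}
insert 39 → {41, 39, 34, 21, 20}
pop-max → 41; now {39, 34, 21, 20}
insert 22 → {39, 34, 22, 21, 20}
insert 25 → {39, 34, 25, 22, 21, 20}
insert 24 → {39, 34, 25, 24, 22, 21, 20}
pop-max → 39; now {34, 25, 24, 22, 21, 20}
insert 33 → {34, 33, 25, 24, 22, 21, 20}
pop-max → 34; now {33, 25, 24, 22, 21, 20}
insert 30 → {33, 30, 25, 24, 22, 21, 20}
pop-max → 33; now {30, 25, 24, 22, 21, 20}
pop-max → 30; now {25, 24, 22, 21, 20}
insert 40 → {40, 25, 24, 22, 21, 20}
pop-max → 40; now {25, 24, 22, 21, 20}
pop-max → 25; now {24, 22, 21, 20}
insert 26 → {26, 24, 22, 21, 20}
pop-max → 26; now {24, 22, 21, 20}
insert 31 → {31, 24, 22, 21, 20}
insert 19 → {31, 24, 22, 21, 20, 19}
pop-max → 31; now {24, 22, 21, 20, 19}
pop-max → 24; now {22, 21, 20, 19}
insert 37 → {37, 22, 21, 20, 19}
insert 13 → {37, 22, 21, 20, 19, 13}
pop-max → 37; now {22, 21, 20, 19, 13}
pop-max → 22; now {21, 20, 19, 13}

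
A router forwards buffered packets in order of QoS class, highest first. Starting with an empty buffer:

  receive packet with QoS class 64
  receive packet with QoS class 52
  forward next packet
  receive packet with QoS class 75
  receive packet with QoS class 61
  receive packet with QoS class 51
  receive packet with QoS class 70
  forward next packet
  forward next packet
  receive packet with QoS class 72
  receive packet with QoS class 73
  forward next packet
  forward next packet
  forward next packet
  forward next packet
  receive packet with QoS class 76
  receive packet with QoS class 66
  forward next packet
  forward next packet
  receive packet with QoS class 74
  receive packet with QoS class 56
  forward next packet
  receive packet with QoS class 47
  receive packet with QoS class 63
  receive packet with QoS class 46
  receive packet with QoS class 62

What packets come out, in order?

insert 64 → {64}
insert 52 → {64, 52}
forward next packet → 64; now {52}
insert 75 → {75, 52}
insert 61 → {75, 61, 52}
insert 51 → {75, 61, 52, 51}
insert 70 → {75, 70, 61, 52, 51}
forward next packet → 75; now {70, 61, 52, 51}
forward next packet → 70; now {61, 52, 51}
insert 72 → {72, 61, 52, 51}
insert 73 → {73, 72, 61, 52, 51}
forward next packet → 73; now {72, 61, 52, 51}
forward next packet → 72; now {61, 52, 51}
forward next packet → 61; now {52, 51}
forward next packet → 52; now {51}
insert 76 → {76, 51}
insert 66 → {76, 66, 51}
forward next packet → 76; now {66, 51}
forward next packet → 66; now {51}
insert 74 → {74, 51}
insert 56 → {74, 56, 51}
forward next packet → 74; now {56, 51}
insert 47 → {56, 51, 47}
insert 63 → {63, 56, 51, 47}
insert 46 → {63, 56, 51, 47, 46}
insert 62 → {63, 62, 56, 51, 47, 46}

64, 75, 70, 73, 72, 61, 52, 76, 66, 74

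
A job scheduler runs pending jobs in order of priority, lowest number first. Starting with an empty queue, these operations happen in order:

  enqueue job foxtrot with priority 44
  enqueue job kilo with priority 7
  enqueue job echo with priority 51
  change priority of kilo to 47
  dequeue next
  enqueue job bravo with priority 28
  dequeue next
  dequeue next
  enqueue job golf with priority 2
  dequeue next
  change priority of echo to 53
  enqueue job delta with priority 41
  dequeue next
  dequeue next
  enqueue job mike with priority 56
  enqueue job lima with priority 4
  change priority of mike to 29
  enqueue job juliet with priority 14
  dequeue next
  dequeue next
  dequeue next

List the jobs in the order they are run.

add foxtrot (priority 44) → {foxtrot:44}
add kilo (priority 7) → {kilo:7, foxtrot:44}
add echo (priority 51) → {kilo:7, foxtrot:44, echo:51}
update kilo to priority 47 → {foxtrot:44, kilo:47, echo:51}
dequeue next → foxtrot; now {kilo:47, echo:51}
add bravo (priority 28) → {bravo:28, kilo:47, echo:51}
dequeue next → bravo; now {kilo:47, echo:51}
dequeue next → kilo; now {echo:51}
add golf (priority 2) → {golf:2, echo:51}
dequeue next → golf; now {echo:51}
update echo to priority 53 → {echo:53}
add delta (priority 41) → {delta:41, echo:53}
dequeue next → delta; now {echo:53}
dequeue next → echo; now {}
add mike (priority 56) → {mike:56}
add lima (priority 4) → {lima:4, mike:56}
update mike to priority 29 → {lima:4, mike:29}
add juliet (priority 14) → {lima:4, juliet:14, mike:29}
dequeue next → lima; now {juliet:14, mike:29}
dequeue next → juliet; now {mike:29}
dequeue next → mike; now {}

foxtrot → bravo → kilo → golf → delta → echo → lima → juliet → mike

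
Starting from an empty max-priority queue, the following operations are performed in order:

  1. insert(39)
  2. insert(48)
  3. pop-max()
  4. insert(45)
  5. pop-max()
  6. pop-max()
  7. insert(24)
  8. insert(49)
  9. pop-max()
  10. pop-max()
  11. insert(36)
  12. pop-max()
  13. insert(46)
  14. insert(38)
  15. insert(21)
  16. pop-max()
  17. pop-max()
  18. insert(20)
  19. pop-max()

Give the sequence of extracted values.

insert 39 → {39}
insert 48 → {48, 39}
pop-max → 48; now {39}
insert 45 → {45, 39}
pop-max → 45; now {39}
pop-max → 39; now {}
insert 24 → {24}
insert 49 → {49, 24}
pop-max → 49; now {24}
pop-max → 24; now {}
insert 36 → {36}
pop-max → 36; now {}
insert 46 → {46}
insert 38 → {46, 38}
insert 21 → {46, 38, 21}
pop-max → 46; now {38, 21}
pop-max → 38; now {21}
insert 20 → {21, 20}
pop-max → 21; now {20}

48, 45, 39, 49, 24, 36, 46, 38, 21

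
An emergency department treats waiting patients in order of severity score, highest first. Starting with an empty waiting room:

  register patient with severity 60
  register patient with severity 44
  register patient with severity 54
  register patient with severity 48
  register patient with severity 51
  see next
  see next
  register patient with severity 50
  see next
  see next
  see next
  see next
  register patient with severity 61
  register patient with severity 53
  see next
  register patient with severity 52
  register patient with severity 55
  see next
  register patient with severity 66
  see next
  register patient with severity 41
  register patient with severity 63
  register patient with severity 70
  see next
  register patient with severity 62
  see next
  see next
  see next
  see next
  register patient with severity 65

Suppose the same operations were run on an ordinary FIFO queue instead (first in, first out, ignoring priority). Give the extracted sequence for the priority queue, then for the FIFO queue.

insert 60 → {60}
insert 44 → {60, 44}
insert 54 → {60, 54, 44}
insert 48 → {60, 54, 48, 44}
insert 51 → {60, 54, 51, 48, 44}
see next → 60; now {54, 51, 48, 44}
see next → 54; now {51, 48, 44}
insert 50 → {51, 50, 48, 44}
see next → 51; now {50, 48, 44}
see next → 50; now {48, 44}
see next → 48; now {44}
see next → 44; now {}
insert 61 → {61}
insert 53 → {61, 53}
see next → 61; now {53}
insert 52 → {53, 52}
insert 55 → {55, 53, 52}
see next → 55; now {53, 52}
insert 66 → {66, 53, 52}
see next → 66; now {53, 52}
insert 41 → {53, 52, 41}
insert 63 → {63, 53, 52, 41}
insert 70 → {70, 63, 53, 52, 41}
see next → 70; now {63, 53, 52, 41}
insert 62 → {63, 62, 53, 52, 41}
see next → 63; now {62, 53, 52, 41}
see next → 62; now {53, 52, 41}
see next → 53; now {52, 41}
see next → 52; now {41}
insert 65 → {65, 41}

priority queue: [60, 54, 51, 50, 48, 44, 61, 55, 66, 70, 63, 62, 53, 52]; FIFO queue: 60, 44, 54, 48, 51, 50, 61, 53, 52, 55, 66, 41, 63, 70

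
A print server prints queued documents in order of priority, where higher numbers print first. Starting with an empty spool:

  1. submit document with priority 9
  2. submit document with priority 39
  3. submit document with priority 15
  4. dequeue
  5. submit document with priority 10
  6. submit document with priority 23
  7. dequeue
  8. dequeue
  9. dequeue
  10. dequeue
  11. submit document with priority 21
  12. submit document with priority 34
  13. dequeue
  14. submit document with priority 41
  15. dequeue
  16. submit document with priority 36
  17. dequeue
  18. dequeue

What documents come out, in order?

39, 23, 15, 10, 9, 34, 41, 36, 21

insert 9 → {9}
insert 39 → {39, 9}
insert 15 → {39, 15, 9}
dequeue → 39; now {15, 9}
insert 10 → {15, 10, 9}
insert 23 → {23, 15, 10, 9}
dequeue → 23; now {15, 10, 9}
dequeue → 15; now {10, 9}
dequeue → 10; now {9}
dequeue → 9; now {}
insert 21 → {21}
insert 34 → {34, 21}
dequeue → 34; now {21}
insert 41 → {41, 21}
dequeue → 41; now {21}
insert 36 → {36, 21}
dequeue → 36; now {21}
dequeue → 21; now {}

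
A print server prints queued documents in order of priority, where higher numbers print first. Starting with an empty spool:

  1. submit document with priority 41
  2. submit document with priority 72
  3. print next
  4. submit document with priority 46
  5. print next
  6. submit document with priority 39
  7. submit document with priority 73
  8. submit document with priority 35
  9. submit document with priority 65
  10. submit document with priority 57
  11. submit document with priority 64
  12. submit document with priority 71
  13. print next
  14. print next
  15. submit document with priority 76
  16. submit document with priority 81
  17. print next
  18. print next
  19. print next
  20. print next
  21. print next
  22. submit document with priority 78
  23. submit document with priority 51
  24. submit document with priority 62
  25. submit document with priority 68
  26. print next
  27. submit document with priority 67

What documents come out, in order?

[72, 46, 73, 71, 81, 76, 65, 64, 57, 78]

insert 41 → {41}
insert 72 → {72, 41}
print next → 72; now {41}
insert 46 → {46, 41}
print next → 46; now {41}
insert 39 → {41, 39}
insert 73 → {73, 41, 39}
insert 35 → {73, 41, 39, 35}
insert 65 → {73, 65, 41, 39, 35}
insert 57 → {73, 65, 57, 41, 39, 35}
insert 64 → {73, 65, 64, 57, 41, 39, 35}
insert 71 → {73, 71, 65, 64, 57, 41, 39, 35}
print next → 73; now {71, 65, 64, 57, 41, 39, 35}
print next → 71; now {65, 64, 57, 41, 39, 35}
insert 76 → {76, 65, 64, 57, 41, 39, 35}
insert 81 → {81, 76, 65, 64, 57, 41, 39, 35}
print next → 81; now {76, 65, 64, 57, 41, 39, 35}
print next → 76; now {65, 64, 57, 41, 39, 35}
print next → 65; now {64, 57, 41, 39, 35}
print next → 64; now {57, 41, 39, 35}
print next → 57; now {41, 39, 35}
insert 78 → {78, 41, 39, 35}
insert 51 → {78, 51, 41, 39, 35}
insert 62 → {78, 62, 51, 41, 39, 35}
insert 68 → {78, 68, 62, 51, 41, 39, 35}
print next → 78; now {68, 62, 51, 41, 39, 35}
insert 67 → {68, 67, 62, 51, 41, 39, 35}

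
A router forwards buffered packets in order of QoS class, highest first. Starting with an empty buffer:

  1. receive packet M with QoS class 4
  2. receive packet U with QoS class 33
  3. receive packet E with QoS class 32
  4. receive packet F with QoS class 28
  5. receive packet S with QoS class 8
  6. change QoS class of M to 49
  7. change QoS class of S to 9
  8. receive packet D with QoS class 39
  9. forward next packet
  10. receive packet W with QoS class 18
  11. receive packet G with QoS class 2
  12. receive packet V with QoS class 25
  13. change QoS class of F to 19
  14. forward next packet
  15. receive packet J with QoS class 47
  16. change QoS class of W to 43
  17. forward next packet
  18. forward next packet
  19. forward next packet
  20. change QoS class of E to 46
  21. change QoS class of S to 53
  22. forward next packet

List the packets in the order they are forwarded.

add M (QoS class 4) → {M:4}
add U (QoS class 33) → {U:33, M:4}
add E (QoS class 32) → {U:33, E:32, M:4}
add F (QoS class 28) → {U:33, E:32, F:28, M:4}
add S (QoS class 8) → {U:33, E:32, F:28, S:8, M:4}
update M to QoS class 49 → {M:49, U:33, E:32, F:28, S:8}
update S to QoS class 9 → {M:49, U:33, E:32, F:28, S:9}
add D (QoS class 39) → {M:49, D:39, U:33, E:32, F:28, S:9}
forward next packet → M; now {D:39, U:33, E:32, F:28, S:9}
add W (QoS class 18) → {D:39, U:33, E:32, F:28, W:18, S:9}
add G (QoS class 2) → {D:39, U:33, E:32, F:28, W:18, S:9, G:2}
add V (QoS class 25) → {D:39, U:33, E:32, F:28, V:25, W:18, S:9, G:2}
update F to QoS class 19 → {D:39, U:33, E:32, V:25, F:19, W:18, S:9, G:2}
forward next packet → D; now {U:33, E:32, V:25, F:19, W:18, S:9, G:2}
add J (QoS class 47) → {J:47, U:33, E:32, V:25, F:19, W:18, S:9, G:2}
update W to QoS class 43 → {J:47, W:43, U:33, E:32, V:25, F:19, S:9, G:2}
forward next packet → J; now {W:43, U:33, E:32, V:25, F:19, S:9, G:2}
forward next packet → W; now {U:33, E:32, V:25, F:19, S:9, G:2}
forward next packet → U; now {E:32, V:25, F:19, S:9, G:2}
update E to QoS class 46 → {E:46, V:25, F:19, S:9, G:2}
update S to QoS class 53 → {S:53, E:46, V:25, F:19, G:2}
forward next packet → S; now {E:46, V:25, F:19, G:2}

M → D → J → W → U → S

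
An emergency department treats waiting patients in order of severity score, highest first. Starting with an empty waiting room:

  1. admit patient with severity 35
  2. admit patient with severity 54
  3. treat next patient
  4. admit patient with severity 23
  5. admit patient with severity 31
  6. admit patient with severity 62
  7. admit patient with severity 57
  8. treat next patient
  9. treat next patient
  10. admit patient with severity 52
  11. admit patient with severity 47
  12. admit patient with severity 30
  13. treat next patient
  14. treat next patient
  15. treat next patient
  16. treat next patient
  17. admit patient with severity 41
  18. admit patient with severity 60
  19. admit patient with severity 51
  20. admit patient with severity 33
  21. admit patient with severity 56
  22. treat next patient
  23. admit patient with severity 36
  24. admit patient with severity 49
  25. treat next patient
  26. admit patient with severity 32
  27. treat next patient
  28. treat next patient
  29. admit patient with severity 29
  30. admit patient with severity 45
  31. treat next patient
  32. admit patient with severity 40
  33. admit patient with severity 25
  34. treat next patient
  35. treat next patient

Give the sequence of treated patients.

54, 62, 57, 52, 47, 35, 31, 60, 56, 51, 49, 45, 41, 40

insert 35 → {35}
insert 54 → {54, 35}
treat next patient → 54; now {35}
insert 23 → {35, 23}
insert 31 → {35, 31, 23}
insert 62 → {62, 35, 31, 23}
insert 57 → {62, 57, 35, 31, 23}
treat next patient → 62; now {57, 35, 31, 23}
treat next patient → 57; now {35, 31, 23}
insert 52 → {52, 35, 31, 23}
insert 47 → {52, 47, 35, 31, 23}
insert 30 → {52, 47, 35, 31, 30, 23}
treat next patient → 52; now {47, 35, 31, 30, 23}
treat next patient → 47; now {35, 31, 30, 23}
treat next patient → 35; now {31, 30, 23}
treat next patient → 31; now {30, 23}
insert 41 → {41, 30, 23}
insert 60 → {60, 41, 30, 23}
insert 51 → {60, 51, 41, 30, 23}
insert 33 → {60, 51, 41, 33, 30, 23}
insert 56 → {60, 56, 51, 41, 33, 30, 23}
treat next patient → 60; now {56, 51, 41, 33, 30, 23}
insert 36 → {56, 51, 41, 36, 33, 30, 23}
insert 49 → {56, 51, 49, 41, 36, 33, 30, 23}
treat next patient → 56; now {51, 49, 41, 36, 33, 30, 23}
insert 32 → {51, 49, 41, 36, 33, 32, 30, 23}
treat next patient → 51; now {49, 41, 36, 33, 32, 30, 23}
treat next patient → 49; now {41, 36, 33, 32, 30, 23}
insert 29 → {41, 36, 33, 32, 30, 29, 23}
insert 45 → {45, 41, 36, 33, 32, 30, 29, 23}
treat next patient → 45; now {41, 36, 33, 32, 30, 29, 23}
insert 40 → {41, 40, 36, 33, 32, 30, 29, 23}
insert 25 → {41, 40, 36, 33, 32, 30, 29, 25, 23}
treat next patient → 41; now {40, 36, 33, 32, 30, 29, 25, 23}
treat next patient → 40; now {36, 33, 32, 30, 29, 25, 23}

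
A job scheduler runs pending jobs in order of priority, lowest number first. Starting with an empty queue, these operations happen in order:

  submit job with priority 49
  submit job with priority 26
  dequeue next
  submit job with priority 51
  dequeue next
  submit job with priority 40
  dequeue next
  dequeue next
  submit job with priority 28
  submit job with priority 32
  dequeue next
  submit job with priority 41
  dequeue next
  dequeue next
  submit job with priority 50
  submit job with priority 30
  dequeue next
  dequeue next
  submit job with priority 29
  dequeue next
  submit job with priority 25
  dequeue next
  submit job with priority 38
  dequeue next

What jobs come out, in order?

insert 49 → {49}
insert 26 → {26, 49}
dequeue next → 26; now {49}
insert 51 → {49, 51}
dequeue next → 49; now {51}
insert 40 → {40, 51}
dequeue next → 40; now {51}
dequeue next → 51; now {}
insert 28 → {28}
insert 32 → {28, 32}
dequeue next → 28; now {32}
insert 41 → {32, 41}
dequeue next → 32; now {41}
dequeue next → 41; now {}
insert 50 → {50}
insert 30 → {30, 50}
dequeue next → 30; now {50}
dequeue next → 50; now {}
insert 29 → {29}
dequeue next → 29; now {}
insert 25 → {25}
dequeue next → 25; now {}
insert 38 → {38}
dequeue next → 38; now {}

26, 49, 40, 51, 28, 32, 41, 30, 50, 29, 25, 38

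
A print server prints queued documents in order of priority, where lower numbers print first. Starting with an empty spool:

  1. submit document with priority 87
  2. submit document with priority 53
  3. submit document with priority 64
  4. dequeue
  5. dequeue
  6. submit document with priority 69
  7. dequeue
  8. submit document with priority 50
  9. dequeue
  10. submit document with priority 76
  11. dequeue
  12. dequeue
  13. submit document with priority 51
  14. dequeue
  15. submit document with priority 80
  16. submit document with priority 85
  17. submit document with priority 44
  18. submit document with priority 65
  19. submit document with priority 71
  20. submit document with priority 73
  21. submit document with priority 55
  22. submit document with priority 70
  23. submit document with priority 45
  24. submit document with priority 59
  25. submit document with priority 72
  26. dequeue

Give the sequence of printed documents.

insert 87 → {87}
insert 53 → {53, 87}
insert 64 → {53, 64, 87}
dequeue → 53; now {64, 87}
dequeue → 64; now {87}
insert 69 → {69, 87}
dequeue → 69; now {87}
insert 50 → {50, 87}
dequeue → 50; now {87}
insert 76 → {76, 87}
dequeue → 76; now {87}
dequeue → 87; now {}
insert 51 → {51}
dequeue → 51; now {}
insert 80 → {80}
insert 85 → {80, 85}
insert 44 → {44, 80, 85}
insert 65 → {44, 65, 80, 85}
insert 71 → {44, 65, 71, 80, 85}
insert 73 → {44, 65, 71, 73, 80, 85}
insert 55 → {44, 55, 65, 71, 73, 80, 85}
insert 70 → {44, 55, 65, 70, 71, 73, 80, 85}
insert 45 → {44, 45, 55, 65, 70, 71, 73, 80, 85}
insert 59 → {44, 45, 55, 59, 65, 70, 71, 73, 80, 85}
insert 72 → {44, 45, 55, 59, 65, 70, 71, 72, 73, 80, 85}
dequeue → 44; now {45, 55, 59, 65, 70, 71, 72, 73, 80, 85}

53 → 64 → 69 → 50 → 76 → 87 → 51 → 44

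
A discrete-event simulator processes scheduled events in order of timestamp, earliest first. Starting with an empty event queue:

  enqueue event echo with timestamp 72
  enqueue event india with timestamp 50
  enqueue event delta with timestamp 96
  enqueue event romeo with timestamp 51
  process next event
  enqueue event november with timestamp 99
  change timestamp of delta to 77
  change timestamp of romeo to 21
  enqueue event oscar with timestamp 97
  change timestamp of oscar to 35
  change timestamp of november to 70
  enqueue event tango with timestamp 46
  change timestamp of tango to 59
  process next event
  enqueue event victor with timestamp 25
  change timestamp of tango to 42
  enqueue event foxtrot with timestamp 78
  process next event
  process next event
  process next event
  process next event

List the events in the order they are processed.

add echo (timestamp 72) → {echo:72}
add india (timestamp 50) → {india:50, echo:72}
add delta (timestamp 96) → {india:50, echo:72, delta:96}
add romeo (timestamp 51) → {india:50, romeo:51, echo:72, delta:96}
process next event → india; now {romeo:51, echo:72, delta:96}
add november (timestamp 99) → {romeo:51, echo:72, delta:96, november:99}
update delta to timestamp 77 → {romeo:51, echo:72, delta:77, november:99}
update romeo to timestamp 21 → {romeo:21, echo:72, delta:77, november:99}
add oscar (timestamp 97) → {romeo:21, echo:72, delta:77, oscar:97, november:99}
update oscar to timestamp 35 → {romeo:21, oscar:35, echo:72, delta:77, november:99}
update november to timestamp 70 → {romeo:21, oscar:35, november:70, echo:72, delta:77}
add tango (timestamp 46) → {romeo:21, oscar:35, tango:46, november:70, echo:72, delta:77}
update tango to timestamp 59 → {romeo:21, oscar:35, tango:59, november:70, echo:72, delta:77}
process next event → romeo; now {oscar:35, tango:59, november:70, echo:72, delta:77}
add victor (timestamp 25) → {victor:25, oscar:35, tango:59, november:70, echo:72, delta:77}
update tango to timestamp 42 → {victor:25, oscar:35, tango:42, november:70, echo:72, delta:77}
add foxtrot (timestamp 78) → {victor:25, oscar:35, tango:42, november:70, echo:72, delta:77, foxtrot:78}
process next event → victor; now {oscar:35, tango:42, november:70, echo:72, delta:77, foxtrot:78}
process next event → oscar; now {tango:42, november:70, echo:72, delta:77, foxtrot:78}
process next event → tango; now {november:70, echo:72, delta:77, foxtrot:78}
process next event → november; now {echo:72, delta:77, foxtrot:78}

[india, romeo, victor, oscar, tango, november]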